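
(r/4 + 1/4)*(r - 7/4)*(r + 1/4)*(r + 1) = r^4/4 + r^3/8 - 39*r^2/64 - 19*r/32 - 7/64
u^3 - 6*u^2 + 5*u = u*(u - 5)*(u - 1)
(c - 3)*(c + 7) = c^2 + 4*c - 21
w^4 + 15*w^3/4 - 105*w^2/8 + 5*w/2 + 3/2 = (w - 2)*(w - 1/2)*(w + 1/4)*(w + 6)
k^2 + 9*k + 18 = (k + 3)*(k + 6)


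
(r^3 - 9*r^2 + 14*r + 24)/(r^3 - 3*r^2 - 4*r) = (r - 6)/r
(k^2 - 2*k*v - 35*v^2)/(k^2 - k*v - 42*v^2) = (k + 5*v)/(k + 6*v)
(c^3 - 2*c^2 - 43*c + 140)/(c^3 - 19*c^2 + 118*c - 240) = (c^2 + 3*c - 28)/(c^2 - 14*c + 48)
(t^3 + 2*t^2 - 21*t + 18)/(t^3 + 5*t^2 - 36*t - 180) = (t^2 - 4*t + 3)/(t^2 - t - 30)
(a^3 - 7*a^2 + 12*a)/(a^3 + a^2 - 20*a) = (a - 3)/(a + 5)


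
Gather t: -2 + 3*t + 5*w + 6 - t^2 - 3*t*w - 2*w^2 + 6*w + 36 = -t^2 + t*(3 - 3*w) - 2*w^2 + 11*w + 40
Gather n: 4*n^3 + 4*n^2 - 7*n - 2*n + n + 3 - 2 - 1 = 4*n^3 + 4*n^2 - 8*n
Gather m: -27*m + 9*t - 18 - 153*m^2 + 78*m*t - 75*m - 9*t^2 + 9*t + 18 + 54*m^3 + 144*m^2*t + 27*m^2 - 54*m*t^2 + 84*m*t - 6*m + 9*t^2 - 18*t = 54*m^3 + m^2*(144*t - 126) + m*(-54*t^2 + 162*t - 108)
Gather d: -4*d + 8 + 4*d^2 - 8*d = 4*d^2 - 12*d + 8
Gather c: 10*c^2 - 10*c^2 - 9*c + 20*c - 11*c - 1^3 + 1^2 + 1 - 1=0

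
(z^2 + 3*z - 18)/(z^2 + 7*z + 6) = (z - 3)/(z + 1)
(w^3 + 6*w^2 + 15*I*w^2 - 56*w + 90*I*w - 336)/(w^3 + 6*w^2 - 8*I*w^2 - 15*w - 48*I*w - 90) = (w^2 + 15*I*w - 56)/(w^2 - 8*I*w - 15)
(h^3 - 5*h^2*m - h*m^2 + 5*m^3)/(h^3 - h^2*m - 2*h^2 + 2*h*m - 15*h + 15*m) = (h^2 - 4*h*m - 5*m^2)/(h^2 - 2*h - 15)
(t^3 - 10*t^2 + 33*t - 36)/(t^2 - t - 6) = (t^2 - 7*t + 12)/(t + 2)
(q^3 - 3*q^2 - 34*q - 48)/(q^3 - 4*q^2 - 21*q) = (q^2 - 6*q - 16)/(q*(q - 7))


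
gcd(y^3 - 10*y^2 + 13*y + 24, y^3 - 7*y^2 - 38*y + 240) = y - 8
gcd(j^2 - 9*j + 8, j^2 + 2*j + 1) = 1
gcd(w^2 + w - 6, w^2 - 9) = w + 3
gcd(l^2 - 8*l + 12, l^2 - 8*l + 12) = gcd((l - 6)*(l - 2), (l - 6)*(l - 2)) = l^2 - 8*l + 12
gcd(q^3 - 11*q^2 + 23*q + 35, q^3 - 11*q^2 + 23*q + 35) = q^3 - 11*q^2 + 23*q + 35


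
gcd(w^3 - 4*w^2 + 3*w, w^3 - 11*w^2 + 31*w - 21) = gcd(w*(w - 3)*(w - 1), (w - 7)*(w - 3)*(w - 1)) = w^2 - 4*w + 3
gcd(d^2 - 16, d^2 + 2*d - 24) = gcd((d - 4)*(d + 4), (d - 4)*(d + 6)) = d - 4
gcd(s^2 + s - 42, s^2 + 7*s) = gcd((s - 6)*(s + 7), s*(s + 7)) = s + 7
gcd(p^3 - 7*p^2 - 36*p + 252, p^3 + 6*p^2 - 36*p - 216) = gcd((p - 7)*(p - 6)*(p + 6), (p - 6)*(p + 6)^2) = p^2 - 36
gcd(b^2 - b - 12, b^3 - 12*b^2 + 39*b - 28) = b - 4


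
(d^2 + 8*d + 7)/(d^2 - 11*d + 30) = (d^2 + 8*d + 7)/(d^2 - 11*d + 30)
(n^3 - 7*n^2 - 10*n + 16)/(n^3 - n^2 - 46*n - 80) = (n - 1)/(n + 5)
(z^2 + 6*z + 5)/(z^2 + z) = (z + 5)/z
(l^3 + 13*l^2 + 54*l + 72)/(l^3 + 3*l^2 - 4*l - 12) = (l^2 + 10*l + 24)/(l^2 - 4)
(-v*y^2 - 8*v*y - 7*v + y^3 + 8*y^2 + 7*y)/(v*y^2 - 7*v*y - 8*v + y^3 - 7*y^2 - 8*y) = (-v*y - 7*v + y^2 + 7*y)/(v*y - 8*v + y^2 - 8*y)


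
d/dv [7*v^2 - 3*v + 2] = 14*v - 3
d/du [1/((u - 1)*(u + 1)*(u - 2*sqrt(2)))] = (-(u - 1)*(u + 1) - (u - 1)*(u - 2*sqrt(2)) - (u + 1)*(u - 2*sqrt(2)))/((u - 1)^2*(u + 1)^2*(u - 2*sqrt(2))^2)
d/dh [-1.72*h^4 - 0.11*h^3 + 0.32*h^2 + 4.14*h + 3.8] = -6.88*h^3 - 0.33*h^2 + 0.64*h + 4.14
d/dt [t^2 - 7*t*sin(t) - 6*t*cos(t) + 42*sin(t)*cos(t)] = 6*t*sin(t) - 7*t*cos(t) + 2*t - 7*sin(t) - 6*cos(t) + 42*cos(2*t)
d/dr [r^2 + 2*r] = 2*r + 2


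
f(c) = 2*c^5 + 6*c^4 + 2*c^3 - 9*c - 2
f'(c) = 10*c^4 + 24*c^3 + 6*c^2 - 9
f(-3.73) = -354.83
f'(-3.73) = 764.68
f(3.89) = 3236.07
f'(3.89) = 3784.33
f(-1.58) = 22.03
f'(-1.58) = -26.36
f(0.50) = -5.81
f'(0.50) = -3.88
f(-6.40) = -11877.19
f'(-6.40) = 10722.52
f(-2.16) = 33.85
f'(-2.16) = -5.19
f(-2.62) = 21.42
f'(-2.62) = 71.75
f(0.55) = -5.97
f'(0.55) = -2.28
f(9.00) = 158839.00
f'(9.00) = 83583.00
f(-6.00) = -8156.00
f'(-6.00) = 7983.00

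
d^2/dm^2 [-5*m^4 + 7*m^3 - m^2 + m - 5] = -60*m^2 + 42*m - 2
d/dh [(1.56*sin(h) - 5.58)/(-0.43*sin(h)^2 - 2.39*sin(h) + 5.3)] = (0.6708*sin(h)^2 - 4.7988*sin(h) - 5.0682)*cos(h)/(0.1849*sin(h)^4 + 2.0554*sin(h)^3 + 1.1541*sin(h)^2 - 25.334*sin(h) + 28.09)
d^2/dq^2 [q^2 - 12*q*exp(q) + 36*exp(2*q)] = -12*q*exp(q) + 144*exp(2*q) - 24*exp(q) + 2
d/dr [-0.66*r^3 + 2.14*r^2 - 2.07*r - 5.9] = -1.98*r^2 + 4.28*r - 2.07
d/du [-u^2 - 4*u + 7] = -2*u - 4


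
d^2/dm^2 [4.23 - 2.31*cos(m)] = 2.31*cos(m)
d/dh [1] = 0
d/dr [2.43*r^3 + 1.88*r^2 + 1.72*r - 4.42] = 7.29*r^2 + 3.76*r + 1.72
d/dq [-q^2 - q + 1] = -2*q - 1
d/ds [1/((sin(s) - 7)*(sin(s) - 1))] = 2*(4 - sin(s))*cos(s)/((sin(s) - 7)^2*(sin(s) - 1)^2)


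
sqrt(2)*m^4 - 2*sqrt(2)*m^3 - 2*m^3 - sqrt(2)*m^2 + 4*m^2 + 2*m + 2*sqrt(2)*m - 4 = (m - 2)*(m - 1)*(m - sqrt(2))*(sqrt(2)*m + sqrt(2))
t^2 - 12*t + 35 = (t - 7)*(t - 5)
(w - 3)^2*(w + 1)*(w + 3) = w^4 - 2*w^3 - 12*w^2 + 18*w + 27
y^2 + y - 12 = (y - 3)*(y + 4)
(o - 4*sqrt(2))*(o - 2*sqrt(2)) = o^2 - 6*sqrt(2)*o + 16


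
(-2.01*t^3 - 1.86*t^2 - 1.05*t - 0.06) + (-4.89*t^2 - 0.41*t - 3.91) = -2.01*t^3 - 6.75*t^2 - 1.46*t - 3.97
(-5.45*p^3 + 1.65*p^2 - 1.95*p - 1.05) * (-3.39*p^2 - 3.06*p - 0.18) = 18.4755*p^5 + 11.0835*p^4 + 2.5425*p^3 + 9.2295*p^2 + 3.564*p + 0.189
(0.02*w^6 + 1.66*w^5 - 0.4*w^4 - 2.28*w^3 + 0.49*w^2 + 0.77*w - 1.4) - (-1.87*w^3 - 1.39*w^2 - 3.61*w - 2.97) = 0.02*w^6 + 1.66*w^5 - 0.4*w^4 - 0.41*w^3 + 1.88*w^2 + 4.38*w + 1.57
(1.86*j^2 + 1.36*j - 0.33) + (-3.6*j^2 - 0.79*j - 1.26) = -1.74*j^2 + 0.57*j - 1.59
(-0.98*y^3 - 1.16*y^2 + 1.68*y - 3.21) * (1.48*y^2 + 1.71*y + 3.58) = -1.4504*y^5 - 3.3926*y^4 - 3.0056*y^3 - 6.0308*y^2 + 0.525300000000001*y - 11.4918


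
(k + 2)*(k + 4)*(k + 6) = k^3 + 12*k^2 + 44*k + 48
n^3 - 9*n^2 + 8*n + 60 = (n - 6)*(n - 5)*(n + 2)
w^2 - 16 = (w - 4)*(w + 4)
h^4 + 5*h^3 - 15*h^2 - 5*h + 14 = (h - 2)*(h - 1)*(h + 1)*(h + 7)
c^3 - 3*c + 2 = (c - 1)^2*(c + 2)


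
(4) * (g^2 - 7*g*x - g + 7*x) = 4*g^2 - 28*g*x - 4*g + 28*x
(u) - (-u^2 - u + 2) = u^2 + 2*u - 2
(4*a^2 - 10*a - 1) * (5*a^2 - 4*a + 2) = 20*a^4 - 66*a^3 + 43*a^2 - 16*a - 2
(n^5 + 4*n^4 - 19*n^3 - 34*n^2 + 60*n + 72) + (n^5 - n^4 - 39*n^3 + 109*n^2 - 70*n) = 2*n^5 + 3*n^4 - 58*n^3 + 75*n^2 - 10*n + 72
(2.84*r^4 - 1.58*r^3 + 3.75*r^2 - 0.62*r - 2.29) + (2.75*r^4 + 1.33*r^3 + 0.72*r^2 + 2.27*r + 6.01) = 5.59*r^4 - 0.25*r^3 + 4.47*r^2 + 1.65*r + 3.72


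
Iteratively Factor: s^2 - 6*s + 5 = (s - 5)*(s - 1)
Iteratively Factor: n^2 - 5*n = (n)*(n - 5)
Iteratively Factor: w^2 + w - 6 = (w + 3)*(w - 2)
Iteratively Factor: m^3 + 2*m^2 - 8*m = (m + 4)*(m^2 - 2*m) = (m - 2)*(m + 4)*(m)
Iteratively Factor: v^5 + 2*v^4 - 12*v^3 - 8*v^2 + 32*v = (v)*(v^4 + 2*v^3 - 12*v^2 - 8*v + 32) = v*(v - 2)*(v^3 + 4*v^2 - 4*v - 16) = v*(v - 2)*(v + 2)*(v^2 + 2*v - 8) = v*(v - 2)^2*(v + 2)*(v + 4)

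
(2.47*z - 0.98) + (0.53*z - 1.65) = 3.0*z - 2.63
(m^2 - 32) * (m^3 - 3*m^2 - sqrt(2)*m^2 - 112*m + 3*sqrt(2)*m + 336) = m^5 - 3*m^4 - sqrt(2)*m^4 - 144*m^3 + 3*sqrt(2)*m^3 + 32*sqrt(2)*m^2 + 432*m^2 - 96*sqrt(2)*m + 3584*m - 10752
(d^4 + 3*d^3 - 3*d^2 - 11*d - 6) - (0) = d^4 + 3*d^3 - 3*d^2 - 11*d - 6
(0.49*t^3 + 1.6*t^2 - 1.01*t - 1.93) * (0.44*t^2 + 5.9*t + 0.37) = 0.2156*t^5 + 3.595*t^4 + 9.1769*t^3 - 6.2162*t^2 - 11.7607*t - 0.7141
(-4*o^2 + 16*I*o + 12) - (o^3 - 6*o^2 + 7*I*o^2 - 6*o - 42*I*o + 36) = -o^3 + 2*o^2 - 7*I*o^2 + 6*o + 58*I*o - 24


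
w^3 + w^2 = w^2*(w + 1)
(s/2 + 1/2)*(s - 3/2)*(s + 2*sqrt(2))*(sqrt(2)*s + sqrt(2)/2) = sqrt(2)*s^4/2 + 2*s^3 - 7*sqrt(2)*s^2/8 - 7*s/2 - 3*sqrt(2)*s/8 - 3/2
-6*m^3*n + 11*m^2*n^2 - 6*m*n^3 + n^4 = n*(-3*m + n)*(-2*m + n)*(-m + n)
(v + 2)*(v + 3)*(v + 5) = v^3 + 10*v^2 + 31*v + 30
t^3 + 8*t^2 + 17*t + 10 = (t + 1)*(t + 2)*(t + 5)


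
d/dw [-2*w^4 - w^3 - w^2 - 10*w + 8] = -8*w^3 - 3*w^2 - 2*w - 10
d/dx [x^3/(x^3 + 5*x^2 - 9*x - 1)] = x^2*(5*x^2 - 18*x - 3)/(x^6 + 10*x^5 + 7*x^4 - 92*x^3 + 71*x^2 + 18*x + 1)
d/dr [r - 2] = 1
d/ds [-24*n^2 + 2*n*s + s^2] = 2*n + 2*s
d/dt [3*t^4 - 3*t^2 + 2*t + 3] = 12*t^3 - 6*t + 2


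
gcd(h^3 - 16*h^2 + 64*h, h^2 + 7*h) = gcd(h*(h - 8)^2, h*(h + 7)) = h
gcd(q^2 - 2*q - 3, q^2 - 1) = q + 1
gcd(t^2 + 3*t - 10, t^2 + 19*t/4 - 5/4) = t + 5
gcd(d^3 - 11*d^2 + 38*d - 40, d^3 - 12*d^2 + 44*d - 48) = d^2 - 6*d + 8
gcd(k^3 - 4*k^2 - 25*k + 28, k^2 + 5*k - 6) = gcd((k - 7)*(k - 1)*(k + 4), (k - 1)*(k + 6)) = k - 1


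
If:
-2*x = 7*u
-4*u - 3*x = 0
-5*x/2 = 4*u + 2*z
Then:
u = 0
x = 0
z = 0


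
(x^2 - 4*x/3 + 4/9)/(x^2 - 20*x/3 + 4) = (x - 2/3)/(x - 6)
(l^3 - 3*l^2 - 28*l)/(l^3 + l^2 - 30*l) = (l^2 - 3*l - 28)/(l^2 + l - 30)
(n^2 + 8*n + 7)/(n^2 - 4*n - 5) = (n + 7)/(n - 5)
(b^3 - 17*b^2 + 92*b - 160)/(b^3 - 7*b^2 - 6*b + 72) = (b^2 - 13*b + 40)/(b^2 - 3*b - 18)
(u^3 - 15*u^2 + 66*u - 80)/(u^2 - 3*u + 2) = (u^2 - 13*u + 40)/(u - 1)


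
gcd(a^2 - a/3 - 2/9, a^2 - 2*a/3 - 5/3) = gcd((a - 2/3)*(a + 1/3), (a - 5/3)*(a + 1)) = 1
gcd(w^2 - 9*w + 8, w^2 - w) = w - 1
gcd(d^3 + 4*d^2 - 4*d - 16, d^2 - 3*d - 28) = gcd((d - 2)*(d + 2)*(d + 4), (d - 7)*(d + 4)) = d + 4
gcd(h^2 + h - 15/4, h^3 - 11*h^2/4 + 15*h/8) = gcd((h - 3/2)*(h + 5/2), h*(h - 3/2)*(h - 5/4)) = h - 3/2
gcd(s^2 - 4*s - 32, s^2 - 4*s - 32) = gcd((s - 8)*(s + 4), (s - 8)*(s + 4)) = s^2 - 4*s - 32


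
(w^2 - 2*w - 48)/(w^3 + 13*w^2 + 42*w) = (w - 8)/(w*(w + 7))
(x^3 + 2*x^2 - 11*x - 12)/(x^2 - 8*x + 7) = (x^3 + 2*x^2 - 11*x - 12)/(x^2 - 8*x + 7)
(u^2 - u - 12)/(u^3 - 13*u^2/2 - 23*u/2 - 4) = 2*(-u^2 + u + 12)/(-2*u^3 + 13*u^2 + 23*u + 8)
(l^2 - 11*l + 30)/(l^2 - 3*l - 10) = (l - 6)/(l + 2)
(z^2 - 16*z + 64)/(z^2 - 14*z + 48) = (z - 8)/(z - 6)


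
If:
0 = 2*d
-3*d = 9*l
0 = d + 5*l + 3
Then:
No Solution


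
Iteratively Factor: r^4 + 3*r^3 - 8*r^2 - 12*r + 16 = (r - 1)*(r^3 + 4*r^2 - 4*r - 16) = (r - 1)*(r + 4)*(r^2 - 4) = (r - 2)*(r - 1)*(r + 4)*(r + 2)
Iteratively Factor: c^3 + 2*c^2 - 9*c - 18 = (c - 3)*(c^2 + 5*c + 6) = (c - 3)*(c + 3)*(c + 2)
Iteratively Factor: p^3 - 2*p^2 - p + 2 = (p - 1)*(p^2 - p - 2) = (p - 1)*(p + 1)*(p - 2)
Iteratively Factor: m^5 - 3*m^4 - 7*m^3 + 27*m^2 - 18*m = (m - 3)*(m^4 - 7*m^2 + 6*m) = (m - 3)*(m + 3)*(m^3 - 3*m^2 + 2*m) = (m - 3)*(m - 1)*(m + 3)*(m^2 - 2*m) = m*(m - 3)*(m - 1)*(m + 3)*(m - 2)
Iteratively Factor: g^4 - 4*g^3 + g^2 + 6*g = (g - 2)*(g^3 - 2*g^2 - 3*g) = g*(g - 2)*(g^2 - 2*g - 3) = g*(g - 3)*(g - 2)*(g + 1)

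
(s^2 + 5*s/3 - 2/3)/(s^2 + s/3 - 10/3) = (3*s - 1)/(3*s - 5)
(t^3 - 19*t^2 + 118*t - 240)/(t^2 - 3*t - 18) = (t^2 - 13*t + 40)/(t + 3)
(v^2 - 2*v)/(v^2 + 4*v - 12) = v/(v + 6)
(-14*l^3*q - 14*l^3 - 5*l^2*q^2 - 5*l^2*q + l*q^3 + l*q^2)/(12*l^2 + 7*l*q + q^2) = l*(-14*l^2*q - 14*l^2 - 5*l*q^2 - 5*l*q + q^3 + q^2)/(12*l^2 + 7*l*q + q^2)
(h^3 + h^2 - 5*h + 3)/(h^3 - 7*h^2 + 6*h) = (h^2 + 2*h - 3)/(h*(h - 6))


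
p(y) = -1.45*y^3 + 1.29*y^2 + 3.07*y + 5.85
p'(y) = -4.35*y^2 + 2.58*y + 3.07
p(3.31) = -22.44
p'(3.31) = -36.05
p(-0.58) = 4.79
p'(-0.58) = 0.11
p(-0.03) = 5.76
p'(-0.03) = 2.99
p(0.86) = 8.52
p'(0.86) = 2.07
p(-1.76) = 12.35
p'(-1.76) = -14.95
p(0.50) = 7.53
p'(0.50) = 3.27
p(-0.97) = 5.41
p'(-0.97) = -3.53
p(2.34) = 1.52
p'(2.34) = -14.71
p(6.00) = -242.49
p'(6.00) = -138.05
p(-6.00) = 347.07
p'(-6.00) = -169.01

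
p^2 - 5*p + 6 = (p - 3)*(p - 2)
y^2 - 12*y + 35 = (y - 7)*(y - 5)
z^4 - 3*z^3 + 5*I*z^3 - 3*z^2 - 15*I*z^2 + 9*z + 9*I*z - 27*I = (z - 3)*(z - I)*(z + 3*I)^2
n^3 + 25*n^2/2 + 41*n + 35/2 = (n + 1/2)*(n + 5)*(n + 7)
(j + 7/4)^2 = j^2 + 7*j/2 + 49/16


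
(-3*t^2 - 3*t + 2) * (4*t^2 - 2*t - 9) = -12*t^4 - 6*t^3 + 41*t^2 + 23*t - 18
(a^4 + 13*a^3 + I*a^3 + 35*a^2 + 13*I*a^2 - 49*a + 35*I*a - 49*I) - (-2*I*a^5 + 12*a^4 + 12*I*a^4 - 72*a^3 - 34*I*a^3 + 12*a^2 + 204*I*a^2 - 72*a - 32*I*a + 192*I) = 2*I*a^5 - 11*a^4 - 12*I*a^4 + 85*a^3 + 35*I*a^3 + 23*a^2 - 191*I*a^2 + 23*a + 67*I*a - 241*I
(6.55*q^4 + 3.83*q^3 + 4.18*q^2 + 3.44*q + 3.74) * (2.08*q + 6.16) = 13.624*q^5 + 48.3144*q^4 + 32.2872*q^3 + 32.904*q^2 + 28.9696*q + 23.0384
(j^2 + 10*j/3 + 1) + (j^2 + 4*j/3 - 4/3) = 2*j^2 + 14*j/3 - 1/3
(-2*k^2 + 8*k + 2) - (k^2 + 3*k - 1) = -3*k^2 + 5*k + 3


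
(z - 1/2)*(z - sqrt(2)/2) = z^2 - sqrt(2)*z/2 - z/2 + sqrt(2)/4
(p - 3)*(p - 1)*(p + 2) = p^3 - 2*p^2 - 5*p + 6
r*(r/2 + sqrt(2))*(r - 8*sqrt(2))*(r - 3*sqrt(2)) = r^4/2 - 9*sqrt(2)*r^3/2 + 2*r^2 + 48*sqrt(2)*r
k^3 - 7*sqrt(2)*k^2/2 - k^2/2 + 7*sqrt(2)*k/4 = k*(k - 1/2)*(k - 7*sqrt(2)/2)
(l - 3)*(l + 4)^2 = l^3 + 5*l^2 - 8*l - 48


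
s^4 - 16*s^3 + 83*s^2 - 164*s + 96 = (s - 8)*(s - 4)*(s - 3)*(s - 1)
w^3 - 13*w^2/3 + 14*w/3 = w*(w - 7/3)*(w - 2)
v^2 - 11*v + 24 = (v - 8)*(v - 3)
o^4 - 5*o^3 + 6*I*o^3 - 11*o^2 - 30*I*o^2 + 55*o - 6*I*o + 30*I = (o - 5)*(o + I)*(o + 2*I)*(o + 3*I)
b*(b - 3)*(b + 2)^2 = b^4 + b^3 - 8*b^2 - 12*b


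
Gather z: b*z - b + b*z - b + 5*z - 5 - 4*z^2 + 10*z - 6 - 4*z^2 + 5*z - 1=-2*b - 8*z^2 + z*(2*b + 20) - 12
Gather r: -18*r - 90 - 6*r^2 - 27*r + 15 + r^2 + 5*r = -5*r^2 - 40*r - 75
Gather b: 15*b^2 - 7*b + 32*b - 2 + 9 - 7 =15*b^2 + 25*b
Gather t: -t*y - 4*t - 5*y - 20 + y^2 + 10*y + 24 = t*(-y - 4) + y^2 + 5*y + 4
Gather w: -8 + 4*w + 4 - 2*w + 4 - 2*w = 0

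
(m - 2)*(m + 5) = m^2 + 3*m - 10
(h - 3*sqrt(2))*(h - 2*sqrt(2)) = h^2 - 5*sqrt(2)*h + 12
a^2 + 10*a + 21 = (a + 3)*(a + 7)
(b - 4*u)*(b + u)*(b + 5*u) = b^3 + 2*b^2*u - 19*b*u^2 - 20*u^3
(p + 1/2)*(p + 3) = p^2 + 7*p/2 + 3/2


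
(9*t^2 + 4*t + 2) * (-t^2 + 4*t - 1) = -9*t^4 + 32*t^3 + 5*t^2 + 4*t - 2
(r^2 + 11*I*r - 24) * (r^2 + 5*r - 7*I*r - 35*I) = r^4 + 5*r^3 + 4*I*r^3 + 53*r^2 + 20*I*r^2 + 265*r + 168*I*r + 840*I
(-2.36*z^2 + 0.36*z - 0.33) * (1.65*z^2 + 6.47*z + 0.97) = -3.894*z^4 - 14.6752*z^3 - 0.5045*z^2 - 1.7859*z - 0.3201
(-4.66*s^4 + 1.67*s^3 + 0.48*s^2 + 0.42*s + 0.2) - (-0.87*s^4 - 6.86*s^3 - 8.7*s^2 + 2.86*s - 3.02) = -3.79*s^4 + 8.53*s^3 + 9.18*s^2 - 2.44*s + 3.22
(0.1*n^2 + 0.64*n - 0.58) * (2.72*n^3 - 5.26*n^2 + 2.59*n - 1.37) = 0.272*n^5 + 1.2148*n^4 - 4.685*n^3 + 4.5714*n^2 - 2.379*n + 0.7946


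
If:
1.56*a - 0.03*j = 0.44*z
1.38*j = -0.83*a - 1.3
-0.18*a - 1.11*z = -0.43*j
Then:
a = -0.11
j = -0.88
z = -0.32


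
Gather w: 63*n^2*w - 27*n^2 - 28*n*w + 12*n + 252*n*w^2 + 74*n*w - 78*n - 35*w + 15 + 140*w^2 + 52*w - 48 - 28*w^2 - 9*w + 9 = -27*n^2 - 66*n + w^2*(252*n + 112) + w*(63*n^2 + 46*n + 8) - 24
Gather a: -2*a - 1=-2*a - 1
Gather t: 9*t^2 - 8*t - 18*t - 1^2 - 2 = 9*t^2 - 26*t - 3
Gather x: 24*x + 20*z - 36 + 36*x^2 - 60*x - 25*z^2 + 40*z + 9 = 36*x^2 - 36*x - 25*z^2 + 60*z - 27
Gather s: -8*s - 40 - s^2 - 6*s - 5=-s^2 - 14*s - 45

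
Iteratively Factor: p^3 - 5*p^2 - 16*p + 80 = (p - 5)*(p^2 - 16) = (p - 5)*(p + 4)*(p - 4)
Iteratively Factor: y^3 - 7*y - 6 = (y + 1)*(y^2 - y - 6) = (y - 3)*(y + 1)*(y + 2)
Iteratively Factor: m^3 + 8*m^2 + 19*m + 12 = (m + 1)*(m^2 + 7*m + 12) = (m + 1)*(m + 4)*(m + 3)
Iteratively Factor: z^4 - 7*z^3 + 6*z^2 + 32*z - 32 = (z - 4)*(z^3 - 3*z^2 - 6*z + 8) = (z - 4)*(z - 1)*(z^2 - 2*z - 8) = (z - 4)^2*(z - 1)*(z + 2)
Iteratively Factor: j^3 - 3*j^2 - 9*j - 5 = (j + 1)*(j^2 - 4*j - 5) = (j + 1)^2*(j - 5)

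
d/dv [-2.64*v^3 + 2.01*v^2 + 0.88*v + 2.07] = -7.92*v^2 + 4.02*v + 0.88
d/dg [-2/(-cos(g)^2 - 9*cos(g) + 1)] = 2*(2*cos(g) + 9)*sin(g)/(-sin(g)^2 + 9*cos(g))^2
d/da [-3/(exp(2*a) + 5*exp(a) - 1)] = (6*exp(a) + 15)*exp(a)/(exp(2*a) + 5*exp(a) - 1)^2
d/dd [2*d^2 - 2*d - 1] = 4*d - 2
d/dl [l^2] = 2*l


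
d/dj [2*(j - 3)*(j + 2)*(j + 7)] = 6*j^2 + 24*j - 26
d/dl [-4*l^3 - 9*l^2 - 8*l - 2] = -12*l^2 - 18*l - 8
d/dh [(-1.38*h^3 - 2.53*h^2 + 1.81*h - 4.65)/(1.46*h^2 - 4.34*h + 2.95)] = (-2.0148*h^4 + 11.9784*h^3 - 3.8754*h^2 - 1.349*h - 14.8415)/(2.1316*h^4 - 12.6728*h^3 + 27.4496*h^2 - 25.606*h + 8.7025)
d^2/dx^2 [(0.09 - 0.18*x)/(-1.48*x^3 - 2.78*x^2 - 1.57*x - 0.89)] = (2.365632*x^5 + 2.07792*x^4 - 3.979008*x^3 - 8.273232*x^2 - 4.317732*x - 0.501354)/(3.241792*x^9 + 18.267936*x^8 + 44.63088*x^7 + 66.090968*x^6 + 69.315816*x^5 + 53.600118*x^4 + 30.693781*x^3 + 13.187397*x^2 + 3.730791*x + 0.704969)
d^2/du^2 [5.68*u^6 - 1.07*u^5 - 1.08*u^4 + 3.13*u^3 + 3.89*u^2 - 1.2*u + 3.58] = 170.4*u^4 - 21.4*u^3 - 12.96*u^2 + 18.78*u + 7.78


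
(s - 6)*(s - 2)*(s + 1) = s^3 - 7*s^2 + 4*s + 12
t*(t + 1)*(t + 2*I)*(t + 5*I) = t^4 + t^3 + 7*I*t^3 - 10*t^2 + 7*I*t^2 - 10*t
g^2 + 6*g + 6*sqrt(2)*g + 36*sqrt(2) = (g + 6)*(g + 6*sqrt(2))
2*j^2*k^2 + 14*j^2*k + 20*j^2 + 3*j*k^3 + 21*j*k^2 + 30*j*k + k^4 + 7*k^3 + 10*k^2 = (j + k)*(2*j + k)*(k + 2)*(k + 5)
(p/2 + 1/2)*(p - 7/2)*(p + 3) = p^3/2 + p^2/4 - 11*p/2 - 21/4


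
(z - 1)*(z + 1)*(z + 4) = z^3 + 4*z^2 - z - 4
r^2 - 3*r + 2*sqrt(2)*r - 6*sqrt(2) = (r - 3)*(r + 2*sqrt(2))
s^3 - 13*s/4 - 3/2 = (s - 2)*(s + 1/2)*(s + 3/2)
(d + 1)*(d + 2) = d^2 + 3*d + 2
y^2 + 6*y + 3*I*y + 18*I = (y + 6)*(y + 3*I)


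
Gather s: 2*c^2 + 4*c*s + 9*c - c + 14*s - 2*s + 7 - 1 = 2*c^2 + 8*c + s*(4*c + 12) + 6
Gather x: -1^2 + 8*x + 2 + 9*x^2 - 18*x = 9*x^2 - 10*x + 1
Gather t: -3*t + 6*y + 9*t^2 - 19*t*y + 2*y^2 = 9*t^2 + t*(-19*y - 3) + 2*y^2 + 6*y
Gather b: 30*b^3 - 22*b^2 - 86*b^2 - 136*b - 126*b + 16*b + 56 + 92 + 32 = 30*b^3 - 108*b^2 - 246*b + 180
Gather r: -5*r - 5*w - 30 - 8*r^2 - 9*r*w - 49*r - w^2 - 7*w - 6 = -8*r^2 + r*(-9*w - 54) - w^2 - 12*w - 36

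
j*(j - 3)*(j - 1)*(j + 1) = j^4 - 3*j^3 - j^2 + 3*j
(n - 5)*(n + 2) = n^2 - 3*n - 10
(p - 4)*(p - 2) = p^2 - 6*p + 8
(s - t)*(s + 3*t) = s^2 + 2*s*t - 3*t^2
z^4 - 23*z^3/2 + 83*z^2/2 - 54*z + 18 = (z - 6)*(z - 3)*(z - 2)*(z - 1/2)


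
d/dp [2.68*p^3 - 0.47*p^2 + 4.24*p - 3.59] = 8.04*p^2 - 0.94*p + 4.24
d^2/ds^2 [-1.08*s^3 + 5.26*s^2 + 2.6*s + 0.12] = 10.52 - 6.48*s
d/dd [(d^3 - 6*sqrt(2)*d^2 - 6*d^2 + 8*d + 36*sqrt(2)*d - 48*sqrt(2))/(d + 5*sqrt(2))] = (2*d^3 - 6*d^2 + 9*sqrt(2)*d^2 - 120*d - 60*sqrt(2)*d + 88*sqrt(2) + 360)/(d^2 + 10*sqrt(2)*d + 50)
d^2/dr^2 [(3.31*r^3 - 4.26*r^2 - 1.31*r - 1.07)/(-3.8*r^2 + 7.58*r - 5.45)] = (2.27373675443232e-13*r^4 + 39.9817119999996*r^3 + 383.79366*r^2 - 937.59393*r + 439.937416)/(54.872*r^6 - 328.3656*r^5 + 891.09696*r^4 - 1377.410312*r^3 + 1278.02064*r^2 - 675.43485*r + 161.878625)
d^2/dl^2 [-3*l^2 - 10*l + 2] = -6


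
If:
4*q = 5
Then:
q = 5/4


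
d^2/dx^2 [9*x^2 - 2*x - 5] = 18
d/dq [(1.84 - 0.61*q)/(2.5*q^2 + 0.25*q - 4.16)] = (1.525*q^2 - 9.2*q + 2.0776)/(6.25*q^4 + 1.25*q^3 - 20.7375*q^2 - 2.08*q + 17.3056)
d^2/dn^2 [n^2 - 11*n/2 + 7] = 2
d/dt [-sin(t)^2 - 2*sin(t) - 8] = -2*(sin(t) + 1)*cos(t)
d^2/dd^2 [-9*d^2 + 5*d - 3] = -18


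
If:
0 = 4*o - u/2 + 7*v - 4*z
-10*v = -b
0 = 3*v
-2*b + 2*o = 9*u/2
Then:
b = 0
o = 18*z/17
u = 8*z/17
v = 0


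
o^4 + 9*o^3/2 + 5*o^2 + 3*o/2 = o*(o + 1/2)*(o + 1)*(o + 3)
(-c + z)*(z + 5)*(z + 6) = -c*z^2 - 11*c*z - 30*c + z^3 + 11*z^2 + 30*z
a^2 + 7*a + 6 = (a + 1)*(a + 6)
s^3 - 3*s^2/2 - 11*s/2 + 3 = (s - 3)*(s - 1/2)*(s + 2)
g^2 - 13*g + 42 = (g - 7)*(g - 6)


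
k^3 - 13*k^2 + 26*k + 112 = (k - 8)*(k - 7)*(k + 2)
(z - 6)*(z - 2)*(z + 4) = z^3 - 4*z^2 - 20*z + 48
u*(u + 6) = u^2 + 6*u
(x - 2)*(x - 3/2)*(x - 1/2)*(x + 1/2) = x^4 - 7*x^3/2 + 11*x^2/4 + 7*x/8 - 3/4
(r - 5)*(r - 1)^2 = r^3 - 7*r^2 + 11*r - 5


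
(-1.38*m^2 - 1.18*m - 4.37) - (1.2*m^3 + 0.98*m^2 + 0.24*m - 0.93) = -1.2*m^3 - 2.36*m^2 - 1.42*m - 3.44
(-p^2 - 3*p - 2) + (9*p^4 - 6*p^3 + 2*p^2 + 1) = 9*p^4 - 6*p^3 + p^2 - 3*p - 1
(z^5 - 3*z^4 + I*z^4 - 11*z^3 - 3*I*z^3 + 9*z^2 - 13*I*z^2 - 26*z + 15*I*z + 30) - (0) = z^5 - 3*z^4 + I*z^4 - 11*z^3 - 3*I*z^3 + 9*z^2 - 13*I*z^2 - 26*z + 15*I*z + 30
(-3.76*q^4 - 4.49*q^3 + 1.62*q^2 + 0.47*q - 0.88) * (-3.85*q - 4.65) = 14.476*q^5 + 34.7705*q^4 + 14.6415*q^3 - 9.3425*q^2 + 1.2025*q + 4.092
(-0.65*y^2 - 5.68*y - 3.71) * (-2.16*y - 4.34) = 1.404*y^3 + 15.0898*y^2 + 32.6648*y + 16.1014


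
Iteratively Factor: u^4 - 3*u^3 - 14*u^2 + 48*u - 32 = (u - 4)*(u^3 + u^2 - 10*u + 8) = (u - 4)*(u - 1)*(u^2 + 2*u - 8) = (u - 4)*(u - 2)*(u - 1)*(u + 4)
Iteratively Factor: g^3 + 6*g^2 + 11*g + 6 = (g + 2)*(g^2 + 4*g + 3) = (g + 1)*(g + 2)*(g + 3)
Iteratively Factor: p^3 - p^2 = (p - 1)*(p^2) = p*(p - 1)*(p)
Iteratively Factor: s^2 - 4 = (s + 2)*(s - 2)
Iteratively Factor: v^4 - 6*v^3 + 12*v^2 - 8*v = (v - 2)*(v^3 - 4*v^2 + 4*v) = (v - 2)^2*(v^2 - 2*v) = v*(v - 2)^2*(v - 2)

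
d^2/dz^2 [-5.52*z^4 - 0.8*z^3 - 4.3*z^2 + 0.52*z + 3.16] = -66.24*z^2 - 4.8*z - 8.6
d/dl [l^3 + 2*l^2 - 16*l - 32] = 3*l^2 + 4*l - 16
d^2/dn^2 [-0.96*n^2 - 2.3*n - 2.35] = -1.92000000000000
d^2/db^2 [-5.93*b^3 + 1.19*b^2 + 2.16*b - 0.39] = 2.38 - 35.58*b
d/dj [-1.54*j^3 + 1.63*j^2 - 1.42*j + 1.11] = -4.62*j^2 + 3.26*j - 1.42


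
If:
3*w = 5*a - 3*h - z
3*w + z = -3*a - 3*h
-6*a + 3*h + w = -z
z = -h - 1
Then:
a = 0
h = 1/2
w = 0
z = -3/2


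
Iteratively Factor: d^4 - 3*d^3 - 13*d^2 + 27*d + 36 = (d - 4)*(d^3 + d^2 - 9*d - 9) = (d - 4)*(d + 3)*(d^2 - 2*d - 3) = (d - 4)*(d + 1)*(d + 3)*(d - 3)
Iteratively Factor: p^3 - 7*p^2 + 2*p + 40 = (p - 4)*(p^2 - 3*p - 10) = (p - 4)*(p + 2)*(p - 5)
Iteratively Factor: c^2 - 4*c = (c)*(c - 4)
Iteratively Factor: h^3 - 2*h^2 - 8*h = (h)*(h^2 - 2*h - 8) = h*(h - 4)*(h + 2)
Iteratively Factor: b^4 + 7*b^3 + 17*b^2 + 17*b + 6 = (b + 1)*(b^3 + 6*b^2 + 11*b + 6) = (b + 1)*(b + 2)*(b^2 + 4*b + 3) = (b + 1)*(b + 2)*(b + 3)*(b + 1)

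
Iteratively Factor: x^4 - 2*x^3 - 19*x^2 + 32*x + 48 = (x - 3)*(x^3 + x^2 - 16*x - 16) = (x - 4)*(x - 3)*(x^2 + 5*x + 4) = (x - 4)*(x - 3)*(x + 1)*(x + 4)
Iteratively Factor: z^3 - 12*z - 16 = (z - 4)*(z^2 + 4*z + 4) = (z - 4)*(z + 2)*(z + 2)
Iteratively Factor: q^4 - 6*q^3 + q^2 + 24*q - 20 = (q + 2)*(q^3 - 8*q^2 + 17*q - 10) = (q - 2)*(q + 2)*(q^2 - 6*q + 5) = (q - 2)*(q - 1)*(q + 2)*(q - 5)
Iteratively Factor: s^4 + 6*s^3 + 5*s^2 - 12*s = (s + 3)*(s^3 + 3*s^2 - 4*s) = s*(s + 3)*(s^2 + 3*s - 4) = s*(s - 1)*(s + 3)*(s + 4)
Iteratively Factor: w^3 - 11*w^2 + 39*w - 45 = (w - 3)*(w^2 - 8*w + 15) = (w - 3)^2*(w - 5)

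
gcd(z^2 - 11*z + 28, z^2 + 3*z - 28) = z - 4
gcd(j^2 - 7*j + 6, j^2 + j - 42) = j - 6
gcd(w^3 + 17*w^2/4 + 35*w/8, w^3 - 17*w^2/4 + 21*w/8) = w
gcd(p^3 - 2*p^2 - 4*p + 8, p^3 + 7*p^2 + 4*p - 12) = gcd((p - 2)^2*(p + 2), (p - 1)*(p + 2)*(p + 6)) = p + 2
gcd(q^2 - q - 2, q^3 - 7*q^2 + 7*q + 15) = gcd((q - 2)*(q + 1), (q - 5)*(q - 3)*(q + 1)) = q + 1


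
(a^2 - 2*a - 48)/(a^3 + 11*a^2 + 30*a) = (a - 8)/(a*(a + 5))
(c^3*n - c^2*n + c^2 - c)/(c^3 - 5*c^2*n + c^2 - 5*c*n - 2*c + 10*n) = c*(c*n + 1)/(c^2 - 5*c*n + 2*c - 10*n)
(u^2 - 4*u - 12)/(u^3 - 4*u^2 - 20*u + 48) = (u + 2)/(u^2 + 2*u - 8)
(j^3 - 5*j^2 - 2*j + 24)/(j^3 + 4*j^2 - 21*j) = (j^2 - 2*j - 8)/(j*(j + 7))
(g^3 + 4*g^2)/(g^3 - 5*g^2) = (g + 4)/(g - 5)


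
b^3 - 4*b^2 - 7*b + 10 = (b - 5)*(b - 1)*(b + 2)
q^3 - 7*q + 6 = (q - 2)*(q - 1)*(q + 3)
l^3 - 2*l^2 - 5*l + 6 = (l - 3)*(l - 1)*(l + 2)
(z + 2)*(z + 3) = z^2 + 5*z + 6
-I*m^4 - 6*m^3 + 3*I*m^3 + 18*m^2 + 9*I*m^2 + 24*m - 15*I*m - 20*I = (m - 4)*(m - 5*I)*(m - I)*(-I*m - I)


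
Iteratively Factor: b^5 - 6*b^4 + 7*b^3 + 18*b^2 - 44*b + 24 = (b - 2)*(b^4 - 4*b^3 - b^2 + 16*b - 12) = (b - 2)*(b - 1)*(b^3 - 3*b^2 - 4*b + 12) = (b - 2)*(b - 1)*(b + 2)*(b^2 - 5*b + 6) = (b - 3)*(b - 2)*(b - 1)*(b + 2)*(b - 2)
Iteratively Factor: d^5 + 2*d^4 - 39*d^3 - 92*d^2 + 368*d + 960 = (d + 4)*(d^4 - 2*d^3 - 31*d^2 + 32*d + 240) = (d + 3)*(d + 4)*(d^3 - 5*d^2 - 16*d + 80) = (d - 5)*(d + 3)*(d + 4)*(d^2 - 16) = (d - 5)*(d - 4)*(d + 3)*(d + 4)*(d + 4)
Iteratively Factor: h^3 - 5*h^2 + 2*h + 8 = (h - 2)*(h^2 - 3*h - 4) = (h - 2)*(h + 1)*(h - 4)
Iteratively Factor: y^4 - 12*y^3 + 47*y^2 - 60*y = (y - 5)*(y^3 - 7*y^2 + 12*y) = (y - 5)*(y - 3)*(y^2 - 4*y) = y*(y - 5)*(y - 3)*(y - 4)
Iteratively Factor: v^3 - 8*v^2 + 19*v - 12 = (v - 4)*(v^2 - 4*v + 3) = (v - 4)*(v - 1)*(v - 3)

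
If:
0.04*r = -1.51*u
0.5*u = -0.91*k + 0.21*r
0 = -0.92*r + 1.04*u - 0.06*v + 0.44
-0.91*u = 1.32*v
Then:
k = 0.11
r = 0.46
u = -0.01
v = 0.01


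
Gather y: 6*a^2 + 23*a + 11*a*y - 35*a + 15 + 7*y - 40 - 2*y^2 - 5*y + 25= 6*a^2 - 12*a - 2*y^2 + y*(11*a + 2)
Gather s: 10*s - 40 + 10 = 10*s - 30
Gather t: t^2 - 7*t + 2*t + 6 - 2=t^2 - 5*t + 4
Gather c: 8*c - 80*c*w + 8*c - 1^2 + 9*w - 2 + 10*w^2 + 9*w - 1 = c*(16 - 80*w) + 10*w^2 + 18*w - 4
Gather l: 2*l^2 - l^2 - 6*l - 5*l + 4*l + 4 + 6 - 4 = l^2 - 7*l + 6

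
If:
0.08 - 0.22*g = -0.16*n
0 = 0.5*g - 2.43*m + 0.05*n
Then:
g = 0.727272727272727*n + 0.363636363636364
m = 0.170220725776281*n + 0.0748222970445193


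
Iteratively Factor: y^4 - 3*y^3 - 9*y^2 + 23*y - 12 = (y - 1)*(y^3 - 2*y^2 - 11*y + 12) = (y - 4)*(y - 1)*(y^2 + 2*y - 3) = (y - 4)*(y - 1)^2*(y + 3)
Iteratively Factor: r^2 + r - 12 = (r - 3)*(r + 4)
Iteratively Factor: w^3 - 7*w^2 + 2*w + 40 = (w - 4)*(w^2 - 3*w - 10) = (w - 5)*(w - 4)*(w + 2)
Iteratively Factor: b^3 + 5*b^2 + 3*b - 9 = (b - 1)*(b^2 + 6*b + 9) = (b - 1)*(b + 3)*(b + 3)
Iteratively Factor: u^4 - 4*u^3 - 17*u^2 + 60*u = (u - 3)*(u^3 - u^2 - 20*u) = u*(u - 3)*(u^2 - u - 20) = u*(u - 5)*(u - 3)*(u + 4)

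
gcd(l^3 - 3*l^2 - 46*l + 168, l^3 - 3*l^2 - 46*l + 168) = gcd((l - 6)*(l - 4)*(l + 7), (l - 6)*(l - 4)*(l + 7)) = l^3 - 3*l^2 - 46*l + 168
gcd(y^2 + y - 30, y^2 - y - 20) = y - 5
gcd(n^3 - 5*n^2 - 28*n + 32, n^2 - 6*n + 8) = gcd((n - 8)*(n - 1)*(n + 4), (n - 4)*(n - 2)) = 1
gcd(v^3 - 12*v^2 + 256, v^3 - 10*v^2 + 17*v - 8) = v - 8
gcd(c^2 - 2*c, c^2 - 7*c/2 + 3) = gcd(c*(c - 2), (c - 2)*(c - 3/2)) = c - 2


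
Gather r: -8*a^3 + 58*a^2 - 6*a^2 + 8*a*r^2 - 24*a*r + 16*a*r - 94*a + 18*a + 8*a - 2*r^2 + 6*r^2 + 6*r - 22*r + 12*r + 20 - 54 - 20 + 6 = -8*a^3 + 52*a^2 - 68*a + r^2*(8*a + 4) + r*(-8*a - 4) - 48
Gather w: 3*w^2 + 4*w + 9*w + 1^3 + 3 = 3*w^2 + 13*w + 4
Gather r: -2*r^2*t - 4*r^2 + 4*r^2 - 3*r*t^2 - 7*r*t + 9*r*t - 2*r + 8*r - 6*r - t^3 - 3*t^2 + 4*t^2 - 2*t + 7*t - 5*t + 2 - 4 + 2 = -2*r^2*t + r*(-3*t^2 + 2*t) - t^3 + t^2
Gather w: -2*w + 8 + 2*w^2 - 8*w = 2*w^2 - 10*w + 8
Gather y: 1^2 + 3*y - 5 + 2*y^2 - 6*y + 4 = 2*y^2 - 3*y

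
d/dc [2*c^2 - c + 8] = 4*c - 1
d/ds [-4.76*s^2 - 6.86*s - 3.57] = -9.52*s - 6.86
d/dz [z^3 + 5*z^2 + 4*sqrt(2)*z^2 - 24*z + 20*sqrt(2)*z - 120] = 3*z^2 + 10*z + 8*sqrt(2)*z - 24 + 20*sqrt(2)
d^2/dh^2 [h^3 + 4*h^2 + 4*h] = 6*h + 8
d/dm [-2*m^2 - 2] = -4*m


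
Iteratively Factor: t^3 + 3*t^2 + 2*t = (t + 2)*(t^2 + t) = (t + 1)*(t + 2)*(t)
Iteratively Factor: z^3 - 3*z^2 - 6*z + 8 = (z - 1)*(z^2 - 2*z - 8) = (z - 4)*(z - 1)*(z + 2)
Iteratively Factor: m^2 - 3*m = (m)*(m - 3)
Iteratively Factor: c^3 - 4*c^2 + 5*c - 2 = (c - 1)*(c^2 - 3*c + 2) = (c - 2)*(c - 1)*(c - 1)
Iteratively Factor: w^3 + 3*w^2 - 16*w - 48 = (w + 3)*(w^2 - 16) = (w - 4)*(w + 3)*(w + 4)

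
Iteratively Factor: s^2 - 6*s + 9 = (s - 3)*(s - 3)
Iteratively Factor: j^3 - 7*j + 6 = (j + 3)*(j^2 - 3*j + 2) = (j - 1)*(j + 3)*(j - 2)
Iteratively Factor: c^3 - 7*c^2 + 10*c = (c - 5)*(c^2 - 2*c) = c*(c - 5)*(c - 2)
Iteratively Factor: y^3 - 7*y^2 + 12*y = (y - 4)*(y^2 - 3*y) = y*(y - 4)*(y - 3)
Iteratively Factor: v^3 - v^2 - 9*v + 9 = (v + 3)*(v^2 - 4*v + 3) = (v - 1)*(v + 3)*(v - 3)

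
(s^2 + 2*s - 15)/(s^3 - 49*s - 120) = (s - 3)/(s^2 - 5*s - 24)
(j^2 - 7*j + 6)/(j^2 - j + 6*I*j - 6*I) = (j - 6)/(j + 6*I)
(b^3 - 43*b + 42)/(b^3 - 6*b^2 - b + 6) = (b + 7)/(b + 1)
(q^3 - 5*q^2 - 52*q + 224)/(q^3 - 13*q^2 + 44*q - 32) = (q + 7)/(q - 1)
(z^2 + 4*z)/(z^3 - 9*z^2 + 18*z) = (z + 4)/(z^2 - 9*z + 18)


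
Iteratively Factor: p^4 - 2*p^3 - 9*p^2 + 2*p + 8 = (p + 1)*(p^3 - 3*p^2 - 6*p + 8) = (p - 1)*(p + 1)*(p^2 - 2*p - 8) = (p - 1)*(p + 1)*(p + 2)*(p - 4)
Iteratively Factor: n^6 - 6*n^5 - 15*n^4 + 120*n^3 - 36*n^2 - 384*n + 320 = (n - 5)*(n^5 - n^4 - 20*n^3 + 20*n^2 + 64*n - 64) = (n - 5)*(n - 1)*(n^4 - 20*n^2 + 64) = (n - 5)*(n - 1)*(n + 2)*(n^3 - 2*n^2 - 16*n + 32) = (n - 5)*(n - 2)*(n - 1)*(n + 2)*(n^2 - 16) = (n - 5)*(n - 2)*(n - 1)*(n + 2)*(n + 4)*(n - 4)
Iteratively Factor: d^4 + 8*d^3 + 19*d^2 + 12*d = (d + 3)*(d^3 + 5*d^2 + 4*d) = d*(d + 3)*(d^2 + 5*d + 4) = d*(d + 3)*(d + 4)*(d + 1)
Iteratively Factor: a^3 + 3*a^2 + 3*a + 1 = (a + 1)*(a^2 + 2*a + 1) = (a + 1)^2*(a + 1)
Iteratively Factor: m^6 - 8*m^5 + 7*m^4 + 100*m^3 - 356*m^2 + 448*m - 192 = (m - 2)*(m^5 - 6*m^4 - 5*m^3 + 90*m^2 - 176*m + 96) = (m - 2)*(m + 4)*(m^4 - 10*m^3 + 35*m^2 - 50*m + 24) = (m - 4)*(m - 2)*(m + 4)*(m^3 - 6*m^2 + 11*m - 6) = (m - 4)*(m - 2)^2*(m + 4)*(m^2 - 4*m + 3) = (m - 4)*(m - 2)^2*(m - 1)*(m + 4)*(m - 3)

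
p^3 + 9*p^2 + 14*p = p*(p + 2)*(p + 7)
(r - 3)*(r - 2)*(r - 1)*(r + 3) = r^4 - 3*r^3 - 7*r^2 + 27*r - 18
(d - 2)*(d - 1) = d^2 - 3*d + 2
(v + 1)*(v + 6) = v^2 + 7*v + 6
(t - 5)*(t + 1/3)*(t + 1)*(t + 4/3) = t^4 - 7*t^3/3 - 101*t^2/9 - 91*t/9 - 20/9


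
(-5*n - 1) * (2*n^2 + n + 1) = -10*n^3 - 7*n^2 - 6*n - 1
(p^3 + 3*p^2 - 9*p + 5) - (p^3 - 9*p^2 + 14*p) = 12*p^2 - 23*p + 5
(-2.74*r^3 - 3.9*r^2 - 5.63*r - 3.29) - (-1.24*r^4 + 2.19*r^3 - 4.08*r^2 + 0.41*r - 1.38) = 1.24*r^4 - 4.93*r^3 + 0.18*r^2 - 6.04*r - 1.91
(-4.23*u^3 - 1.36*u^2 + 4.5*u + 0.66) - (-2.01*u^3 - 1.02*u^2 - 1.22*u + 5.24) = -2.22*u^3 - 0.34*u^2 + 5.72*u - 4.58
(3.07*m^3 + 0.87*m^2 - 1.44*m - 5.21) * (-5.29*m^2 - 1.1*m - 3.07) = -16.2403*m^5 - 7.9793*m^4 - 2.7643*m^3 + 26.474*m^2 + 10.1518*m + 15.9947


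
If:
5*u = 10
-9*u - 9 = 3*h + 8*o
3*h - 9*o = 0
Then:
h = -81/17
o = -27/17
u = 2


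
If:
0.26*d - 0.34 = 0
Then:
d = 1.31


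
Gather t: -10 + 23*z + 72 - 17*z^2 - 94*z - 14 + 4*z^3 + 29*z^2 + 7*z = 4*z^3 + 12*z^2 - 64*z + 48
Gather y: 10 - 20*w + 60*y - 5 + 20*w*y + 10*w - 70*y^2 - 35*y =-10*w - 70*y^2 + y*(20*w + 25) + 5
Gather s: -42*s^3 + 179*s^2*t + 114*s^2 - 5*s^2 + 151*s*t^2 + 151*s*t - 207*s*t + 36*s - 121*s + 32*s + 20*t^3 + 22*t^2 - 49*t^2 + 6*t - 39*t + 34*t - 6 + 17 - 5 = -42*s^3 + s^2*(179*t + 109) + s*(151*t^2 - 56*t - 53) + 20*t^3 - 27*t^2 + t + 6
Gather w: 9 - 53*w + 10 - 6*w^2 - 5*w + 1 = -6*w^2 - 58*w + 20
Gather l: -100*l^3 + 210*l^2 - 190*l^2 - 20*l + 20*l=-100*l^3 + 20*l^2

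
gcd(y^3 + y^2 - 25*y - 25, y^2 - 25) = y^2 - 25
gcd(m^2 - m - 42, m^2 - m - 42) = m^2 - m - 42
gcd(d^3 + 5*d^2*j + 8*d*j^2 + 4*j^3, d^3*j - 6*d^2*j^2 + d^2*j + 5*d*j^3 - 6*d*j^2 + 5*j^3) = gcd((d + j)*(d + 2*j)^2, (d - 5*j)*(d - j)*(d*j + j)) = 1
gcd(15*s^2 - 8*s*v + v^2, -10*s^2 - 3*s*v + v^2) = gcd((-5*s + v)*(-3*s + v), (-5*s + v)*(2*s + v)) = 5*s - v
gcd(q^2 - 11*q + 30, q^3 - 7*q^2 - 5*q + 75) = q - 5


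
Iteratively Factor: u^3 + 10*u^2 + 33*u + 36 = (u + 4)*(u^2 + 6*u + 9) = (u + 3)*(u + 4)*(u + 3)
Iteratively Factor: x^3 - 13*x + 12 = (x - 3)*(x^2 + 3*x - 4) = (x - 3)*(x + 4)*(x - 1)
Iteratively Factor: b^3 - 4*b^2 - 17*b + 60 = (b - 5)*(b^2 + b - 12) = (b - 5)*(b - 3)*(b + 4)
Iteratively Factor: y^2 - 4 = (y + 2)*(y - 2)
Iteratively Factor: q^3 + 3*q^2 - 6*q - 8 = (q + 1)*(q^2 + 2*q - 8) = (q - 2)*(q + 1)*(q + 4)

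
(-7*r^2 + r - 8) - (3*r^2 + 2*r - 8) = -10*r^2 - r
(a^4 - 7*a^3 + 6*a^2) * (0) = 0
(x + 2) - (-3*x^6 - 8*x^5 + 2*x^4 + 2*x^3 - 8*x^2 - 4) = 3*x^6 + 8*x^5 - 2*x^4 - 2*x^3 + 8*x^2 + x + 6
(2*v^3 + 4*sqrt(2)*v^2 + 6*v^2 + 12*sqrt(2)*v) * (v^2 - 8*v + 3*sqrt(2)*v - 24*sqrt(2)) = 2*v^5 - 10*v^4 + 10*sqrt(2)*v^4 - 50*sqrt(2)*v^3 - 24*v^3 - 240*sqrt(2)*v^2 - 120*v^2 - 576*v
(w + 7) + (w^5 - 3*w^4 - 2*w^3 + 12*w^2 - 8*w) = w^5 - 3*w^4 - 2*w^3 + 12*w^2 - 7*w + 7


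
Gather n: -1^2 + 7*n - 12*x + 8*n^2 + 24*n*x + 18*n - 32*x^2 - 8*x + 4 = 8*n^2 + n*(24*x + 25) - 32*x^2 - 20*x + 3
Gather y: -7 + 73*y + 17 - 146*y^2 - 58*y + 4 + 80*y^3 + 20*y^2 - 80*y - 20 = 80*y^3 - 126*y^2 - 65*y - 6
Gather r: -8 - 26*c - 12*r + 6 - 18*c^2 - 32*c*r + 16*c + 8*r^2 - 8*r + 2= -18*c^2 - 10*c + 8*r^2 + r*(-32*c - 20)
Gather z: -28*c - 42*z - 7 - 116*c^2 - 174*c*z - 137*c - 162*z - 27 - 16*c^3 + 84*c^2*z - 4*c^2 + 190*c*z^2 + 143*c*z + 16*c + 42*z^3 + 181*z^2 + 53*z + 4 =-16*c^3 - 120*c^2 - 149*c + 42*z^3 + z^2*(190*c + 181) + z*(84*c^2 - 31*c - 151) - 30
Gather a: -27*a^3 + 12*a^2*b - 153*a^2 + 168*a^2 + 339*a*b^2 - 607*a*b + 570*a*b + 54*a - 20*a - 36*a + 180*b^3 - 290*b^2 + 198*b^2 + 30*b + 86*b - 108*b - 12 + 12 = -27*a^3 + a^2*(12*b + 15) + a*(339*b^2 - 37*b - 2) + 180*b^3 - 92*b^2 + 8*b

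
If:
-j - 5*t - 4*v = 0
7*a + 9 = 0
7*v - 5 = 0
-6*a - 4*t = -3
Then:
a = -9/7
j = -65/4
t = 75/28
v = 5/7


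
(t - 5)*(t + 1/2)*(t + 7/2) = t^3 - t^2 - 73*t/4 - 35/4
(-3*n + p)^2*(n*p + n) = 9*n^3*p + 9*n^3 - 6*n^2*p^2 - 6*n^2*p + n*p^3 + n*p^2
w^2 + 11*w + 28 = (w + 4)*(w + 7)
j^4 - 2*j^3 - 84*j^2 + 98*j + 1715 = (j - 7)^2*(j + 5)*(j + 7)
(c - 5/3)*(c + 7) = c^2 + 16*c/3 - 35/3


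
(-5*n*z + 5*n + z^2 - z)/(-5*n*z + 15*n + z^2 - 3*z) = (z - 1)/(z - 3)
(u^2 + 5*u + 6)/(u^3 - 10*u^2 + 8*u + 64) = (u + 3)/(u^2 - 12*u + 32)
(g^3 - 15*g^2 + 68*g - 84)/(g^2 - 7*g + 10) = (g^2 - 13*g + 42)/(g - 5)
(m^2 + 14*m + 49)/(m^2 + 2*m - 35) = (m + 7)/(m - 5)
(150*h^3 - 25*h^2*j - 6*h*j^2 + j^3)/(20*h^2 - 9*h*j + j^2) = (30*h^2 + h*j - j^2)/(4*h - j)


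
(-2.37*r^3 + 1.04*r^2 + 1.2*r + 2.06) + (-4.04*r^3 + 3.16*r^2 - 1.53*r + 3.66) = -6.41*r^3 + 4.2*r^2 - 0.33*r + 5.72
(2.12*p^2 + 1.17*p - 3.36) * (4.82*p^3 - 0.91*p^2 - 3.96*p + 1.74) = 10.2184*p^5 + 3.7102*p^4 - 25.6551*p^3 + 2.1132*p^2 + 15.3414*p - 5.8464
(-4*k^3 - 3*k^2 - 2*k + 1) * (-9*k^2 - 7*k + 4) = 36*k^5 + 55*k^4 + 23*k^3 - 7*k^2 - 15*k + 4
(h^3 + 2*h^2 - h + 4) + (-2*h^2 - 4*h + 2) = h^3 - 5*h + 6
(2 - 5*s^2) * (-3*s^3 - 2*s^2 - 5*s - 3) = 15*s^5 + 10*s^4 + 19*s^3 + 11*s^2 - 10*s - 6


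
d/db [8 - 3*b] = -3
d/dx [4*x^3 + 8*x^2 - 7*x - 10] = 12*x^2 + 16*x - 7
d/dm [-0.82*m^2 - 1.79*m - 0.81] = -1.64*m - 1.79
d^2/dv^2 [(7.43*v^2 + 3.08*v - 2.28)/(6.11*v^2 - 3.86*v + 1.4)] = (580.432892*v^3 - 892.040448*v^2 + 164.559408*v + 33.478304)/(228.099131*v^6 - 432.305718*v^5 + 429.904488*v^4 - 255.623096*v^3 + 98.50512*v^2 - 22.6968*v + 2.744)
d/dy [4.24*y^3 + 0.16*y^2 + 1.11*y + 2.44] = 12.72*y^2 + 0.32*y + 1.11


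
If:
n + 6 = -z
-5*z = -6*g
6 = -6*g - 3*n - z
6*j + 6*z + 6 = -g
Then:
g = 10/3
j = -50/9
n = -10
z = 4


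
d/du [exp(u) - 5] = exp(u)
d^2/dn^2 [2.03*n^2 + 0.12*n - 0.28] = 4.06000000000000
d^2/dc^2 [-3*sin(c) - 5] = 3*sin(c)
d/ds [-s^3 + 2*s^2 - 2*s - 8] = -3*s^2 + 4*s - 2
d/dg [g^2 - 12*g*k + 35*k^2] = 2*g - 12*k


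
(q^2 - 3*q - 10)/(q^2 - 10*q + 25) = (q + 2)/(q - 5)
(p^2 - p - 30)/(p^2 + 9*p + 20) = (p - 6)/(p + 4)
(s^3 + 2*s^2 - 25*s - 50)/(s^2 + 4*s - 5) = (s^2 - 3*s - 10)/(s - 1)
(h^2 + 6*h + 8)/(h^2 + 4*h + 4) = (h + 4)/(h + 2)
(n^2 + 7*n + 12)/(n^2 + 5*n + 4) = (n + 3)/(n + 1)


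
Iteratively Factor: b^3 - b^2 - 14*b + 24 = (b + 4)*(b^2 - 5*b + 6) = (b - 3)*(b + 4)*(b - 2)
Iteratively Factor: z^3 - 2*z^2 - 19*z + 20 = (z - 5)*(z^2 + 3*z - 4) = (z - 5)*(z + 4)*(z - 1)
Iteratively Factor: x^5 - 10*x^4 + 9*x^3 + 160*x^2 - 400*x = (x)*(x^4 - 10*x^3 + 9*x^2 + 160*x - 400) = x*(x - 5)*(x^3 - 5*x^2 - 16*x + 80) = x*(x - 5)^2*(x^2 - 16) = x*(x - 5)^2*(x - 4)*(x + 4)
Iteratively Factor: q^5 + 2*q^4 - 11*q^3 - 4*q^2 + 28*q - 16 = (q + 2)*(q^4 - 11*q^2 + 18*q - 8) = (q - 1)*(q + 2)*(q^3 + q^2 - 10*q + 8) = (q - 1)^2*(q + 2)*(q^2 + 2*q - 8) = (q - 1)^2*(q + 2)*(q + 4)*(q - 2)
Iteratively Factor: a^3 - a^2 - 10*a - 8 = (a + 1)*(a^2 - 2*a - 8) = (a - 4)*(a + 1)*(a + 2)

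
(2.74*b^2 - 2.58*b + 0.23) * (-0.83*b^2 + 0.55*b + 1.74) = -2.2742*b^4 + 3.6484*b^3 + 3.1577*b^2 - 4.3627*b + 0.4002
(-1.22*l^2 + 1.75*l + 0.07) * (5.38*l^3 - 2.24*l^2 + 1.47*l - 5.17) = -6.5636*l^5 + 12.1478*l^4 - 5.3368*l^3 + 8.7231*l^2 - 8.9446*l - 0.3619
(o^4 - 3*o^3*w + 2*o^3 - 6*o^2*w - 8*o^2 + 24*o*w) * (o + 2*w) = o^5 - o^4*w + 2*o^4 - 6*o^3*w^2 - 2*o^3*w - 8*o^3 - 12*o^2*w^2 + 8*o^2*w + 48*o*w^2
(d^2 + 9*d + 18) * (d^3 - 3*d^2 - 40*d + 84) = d^5 + 6*d^4 - 49*d^3 - 330*d^2 + 36*d + 1512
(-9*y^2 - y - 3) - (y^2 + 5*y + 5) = -10*y^2 - 6*y - 8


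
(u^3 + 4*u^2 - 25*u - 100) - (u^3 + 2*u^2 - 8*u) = 2*u^2 - 17*u - 100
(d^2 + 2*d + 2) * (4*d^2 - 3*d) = 4*d^4 + 5*d^3 + 2*d^2 - 6*d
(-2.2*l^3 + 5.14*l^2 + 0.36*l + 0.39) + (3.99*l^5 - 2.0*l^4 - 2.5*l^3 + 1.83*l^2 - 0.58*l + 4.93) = 3.99*l^5 - 2.0*l^4 - 4.7*l^3 + 6.97*l^2 - 0.22*l + 5.32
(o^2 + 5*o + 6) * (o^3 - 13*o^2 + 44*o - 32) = o^5 - 8*o^4 - 15*o^3 + 110*o^2 + 104*o - 192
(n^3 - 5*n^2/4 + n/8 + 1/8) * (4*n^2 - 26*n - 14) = 4*n^5 - 31*n^4 + 19*n^3 + 59*n^2/4 - 5*n - 7/4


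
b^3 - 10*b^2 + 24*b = b*(b - 6)*(b - 4)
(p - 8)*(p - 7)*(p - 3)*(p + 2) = p^4 - 16*p^3 + 65*p^2 + 34*p - 336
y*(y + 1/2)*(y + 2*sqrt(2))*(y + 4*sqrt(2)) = y^4 + y^3/2 + 6*sqrt(2)*y^3 + 3*sqrt(2)*y^2 + 16*y^2 + 8*y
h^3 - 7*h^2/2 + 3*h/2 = h*(h - 3)*(h - 1/2)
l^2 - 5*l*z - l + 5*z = (l - 1)*(l - 5*z)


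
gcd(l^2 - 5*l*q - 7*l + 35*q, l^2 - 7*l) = l - 7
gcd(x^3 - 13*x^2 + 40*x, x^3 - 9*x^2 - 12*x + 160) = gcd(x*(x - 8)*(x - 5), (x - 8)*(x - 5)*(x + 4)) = x^2 - 13*x + 40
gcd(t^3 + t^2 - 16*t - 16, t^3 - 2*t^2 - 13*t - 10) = t + 1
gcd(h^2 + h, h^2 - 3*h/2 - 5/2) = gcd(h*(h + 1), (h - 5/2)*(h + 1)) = h + 1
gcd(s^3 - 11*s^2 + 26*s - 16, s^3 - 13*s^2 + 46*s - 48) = s^2 - 10*s + 16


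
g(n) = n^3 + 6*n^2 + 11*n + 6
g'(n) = 3*n^2 + 12*n + 11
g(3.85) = 194.35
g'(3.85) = 101.67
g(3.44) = 155.55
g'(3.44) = 87.78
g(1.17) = 28.69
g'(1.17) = 29.15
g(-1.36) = -0.38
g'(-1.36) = 0.23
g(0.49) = 12.95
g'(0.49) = 17.60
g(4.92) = 324.45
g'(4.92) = 142.66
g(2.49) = 86.03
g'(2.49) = 59.48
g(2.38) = 79.65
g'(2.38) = 56.55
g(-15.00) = -2184.00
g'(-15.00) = 506.00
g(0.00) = 6.00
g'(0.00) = 11.00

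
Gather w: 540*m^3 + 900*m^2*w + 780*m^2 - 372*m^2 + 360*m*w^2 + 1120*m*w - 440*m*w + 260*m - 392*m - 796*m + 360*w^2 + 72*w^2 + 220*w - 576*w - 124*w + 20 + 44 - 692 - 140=540*m^3 + 408*m^2 - 928*m + w^2*(360*m + 432) + w*(900*m^2 + 680*m - 480) - 768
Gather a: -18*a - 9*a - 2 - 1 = -27*a - 3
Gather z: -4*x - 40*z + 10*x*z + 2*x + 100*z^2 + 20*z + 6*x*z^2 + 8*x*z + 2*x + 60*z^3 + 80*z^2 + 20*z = 18*x*z + 60*z^3 + z^2*(6*x + 180)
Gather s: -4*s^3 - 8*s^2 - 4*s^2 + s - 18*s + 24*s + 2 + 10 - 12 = -4*s^3 - 12*s^2 + 7*s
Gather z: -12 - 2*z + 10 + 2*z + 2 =0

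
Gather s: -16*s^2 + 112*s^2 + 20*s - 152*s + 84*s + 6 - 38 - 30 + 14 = 96*s^2 - 48*s - 48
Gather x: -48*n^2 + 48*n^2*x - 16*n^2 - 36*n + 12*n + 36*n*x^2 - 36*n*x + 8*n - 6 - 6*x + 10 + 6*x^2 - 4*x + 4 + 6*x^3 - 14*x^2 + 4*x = -64*n^2 - 16*n + 6*x^3 + x^2*(36*n - 8) + x*(48*n^2 - 36*n - 6) + 8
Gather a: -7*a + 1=1 - 7*a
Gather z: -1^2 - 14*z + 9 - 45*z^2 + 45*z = -45*z^2 + 31*z + 8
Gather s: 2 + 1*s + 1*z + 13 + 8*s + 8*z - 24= 9*s + 9*z - 9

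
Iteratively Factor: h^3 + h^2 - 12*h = (h + 4)*(h^2 - 3*h) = (h - 3)*(h + 4)*(h)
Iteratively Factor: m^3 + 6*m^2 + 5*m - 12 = (m + 4)*(m^2 + 2*m - 3) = (m - 1)*(m + 4)*(m + 3)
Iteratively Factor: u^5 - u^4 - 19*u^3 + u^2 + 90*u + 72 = (u + 3)*(u^4 - 4*u^3 - 7*u^2 + 22*u + 24) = (u - 4)*(u + 3)*(u^3 - 7*u - 6) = (u - 4)*(u + 1)*(u + 3)*(u^2 - u - 6) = (u - 4)*(u - 3)*(u + 1)*(u + 3)*(u + 2)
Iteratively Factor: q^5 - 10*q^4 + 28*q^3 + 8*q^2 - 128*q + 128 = (q - 2)*(q^4 - 8*q^3 + 12*q^2 + 32*q - 64) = (q - 2)*(q + 2)*(q^3 - 10*q^2 + 32*q - 32) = (q - 2)^2*(q + 2)*(q^2 - 8*q + 16) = (q - 4)*(q - 2)^2*(q + 2)*(q - 4)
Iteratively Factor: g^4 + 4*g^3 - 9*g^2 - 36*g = (g + 3)*(g^3 + g^2 - 12*g) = (g - 3)*(g + 3)*(g^2 + 4*g) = g*(g - 3)*(g + 3)*(g + 4)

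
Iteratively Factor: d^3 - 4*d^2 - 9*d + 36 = (d - 3)*(d^2 - d - 12) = (d - 4)*(d - 3)*(d + 3)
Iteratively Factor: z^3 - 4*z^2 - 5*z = (z)*(z^2 - 4*z - 5) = z*(z - 5)*(z + 1)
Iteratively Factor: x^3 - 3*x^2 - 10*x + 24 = (x - 2)*(x^2 - x - 12) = (x - 2)*(x + 3)*(x - 4)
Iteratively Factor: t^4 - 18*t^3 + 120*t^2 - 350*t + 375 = (t - 5)*(t^3 - 13*t^2 + 55*t - 75) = (t - 5)^2*(t^2 - 8*t + 15) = (t - 5)^3*(t - 3)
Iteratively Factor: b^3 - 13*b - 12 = (b + 3)*(b^2 - 3*b - 4) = (b - 4)*(b + 3)*(b + 1)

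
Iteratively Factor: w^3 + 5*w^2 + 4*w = (w)*(w^2 + 5*w + 4) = w*(w + 1)*(w + 4)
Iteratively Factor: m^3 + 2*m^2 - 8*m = (m + 4)*(m^2 - 2*m) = (m - 2)*(m + 4)*(m)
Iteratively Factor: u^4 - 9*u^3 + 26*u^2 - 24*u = (u)*(u^3 - 9*u^2 + 26*u - 24) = u*(u - 3)*(u^2 - 6*u + 8) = u*(u - 3)*(u - 2)*(u - 4)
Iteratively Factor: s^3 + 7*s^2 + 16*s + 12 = (s + 3)*(s^2 + 4*s + 4) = (s + 2)*(s + 3)*(s + 2)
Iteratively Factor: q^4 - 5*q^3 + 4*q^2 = (q)*(q^3 - 5*q^2 + 4*q) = q*(q - 1)*(q^2 - 4*q) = q^2*(q - 1)*(q - 4)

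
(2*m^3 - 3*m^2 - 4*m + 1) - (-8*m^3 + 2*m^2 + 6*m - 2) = 10*m^3 - 5*m^2 - 10*m + 3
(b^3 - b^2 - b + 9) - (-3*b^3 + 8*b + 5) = 4*b^3 - b^2 - 9*b + 4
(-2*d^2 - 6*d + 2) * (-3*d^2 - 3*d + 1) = 6*d^4 + 24*d^3 + 10*d^2 - 12*d + 2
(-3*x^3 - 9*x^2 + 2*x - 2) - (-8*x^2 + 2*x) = -3*x^3 - x^2 - 2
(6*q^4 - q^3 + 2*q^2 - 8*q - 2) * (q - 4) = 6*q^5 - 25*q^4 + 6*q^3 - 16*q^2 + 30*q + 8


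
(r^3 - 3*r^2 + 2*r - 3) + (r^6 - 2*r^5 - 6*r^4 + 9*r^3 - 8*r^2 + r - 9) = r^6 - 2*r^5 - 6*r^4 + 10*r^3 - 11*r^2 + 3*r - 12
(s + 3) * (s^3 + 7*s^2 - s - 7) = s^4 + 10*s^3 + 20*s^2 - 10*s - 21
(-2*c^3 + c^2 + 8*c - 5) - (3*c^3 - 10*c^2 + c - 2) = -5*c^3 + 11*c^2 + 7*c - 3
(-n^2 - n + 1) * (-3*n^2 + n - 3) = 3*n^4 + 2*n^3 - n^2 + 4*n - 3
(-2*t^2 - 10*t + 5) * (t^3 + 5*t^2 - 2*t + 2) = -2*t^5 - 20*t^4 - 41*t^3 + 41*t^2 - 30*t + 10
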